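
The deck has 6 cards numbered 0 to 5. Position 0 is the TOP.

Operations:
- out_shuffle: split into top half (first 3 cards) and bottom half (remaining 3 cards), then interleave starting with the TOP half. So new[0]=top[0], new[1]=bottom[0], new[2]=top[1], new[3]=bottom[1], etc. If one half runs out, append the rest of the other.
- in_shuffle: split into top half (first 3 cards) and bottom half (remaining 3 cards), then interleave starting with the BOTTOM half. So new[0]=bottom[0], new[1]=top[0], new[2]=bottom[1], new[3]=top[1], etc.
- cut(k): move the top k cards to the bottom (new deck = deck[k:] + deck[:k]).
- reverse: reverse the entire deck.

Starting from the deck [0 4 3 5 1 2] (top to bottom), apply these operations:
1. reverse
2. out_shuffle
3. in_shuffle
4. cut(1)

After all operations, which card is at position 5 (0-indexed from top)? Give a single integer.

After op 1 (reverse): [2 1 5 3 4 0]
After op 2 (out_shuffle): [2 3 1 4 5 0]
After op 3 (in_shuffle): [4 2 5 3 0 1]
After op 4 (cut(1)): [2 5 3 0 1 4]
Position 5: card 4.

Answer: 4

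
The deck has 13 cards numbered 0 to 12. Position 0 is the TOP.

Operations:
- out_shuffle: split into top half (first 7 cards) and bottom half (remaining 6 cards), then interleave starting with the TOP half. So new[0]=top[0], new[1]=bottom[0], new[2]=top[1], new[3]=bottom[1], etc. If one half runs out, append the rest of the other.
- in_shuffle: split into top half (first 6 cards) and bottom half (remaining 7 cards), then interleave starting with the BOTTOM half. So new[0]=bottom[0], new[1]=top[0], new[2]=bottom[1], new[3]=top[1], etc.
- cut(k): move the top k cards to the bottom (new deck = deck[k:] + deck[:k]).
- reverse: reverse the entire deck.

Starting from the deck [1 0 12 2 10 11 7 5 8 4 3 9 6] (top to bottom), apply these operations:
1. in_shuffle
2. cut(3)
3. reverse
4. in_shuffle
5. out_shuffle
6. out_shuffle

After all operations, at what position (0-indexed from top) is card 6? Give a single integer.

After op 1 (in_shuffle): [7 1 5 0 8 12 4 2 3 10 9 11 6]
After op 2 (cut(3)): [0 8 12 4 2 3 10 9 11 6 7 1 5]
After op 3 (reverse): [5 1 7 6 11 9 10 3 2 4 12 8 0]
After op 4 (in_shuffle): [10 5 3 1 2 7 4 6 12 11 8 9 0]
After op 5 (out_shuffle): [10 6 5 12 3 11 1 8 2 9 7 0 4]
After op 6 (out_shuffle): [10 8 6 2 5 9 12 7 3 0 11 4 1]
Card 6 is at position 2.

Answer: 2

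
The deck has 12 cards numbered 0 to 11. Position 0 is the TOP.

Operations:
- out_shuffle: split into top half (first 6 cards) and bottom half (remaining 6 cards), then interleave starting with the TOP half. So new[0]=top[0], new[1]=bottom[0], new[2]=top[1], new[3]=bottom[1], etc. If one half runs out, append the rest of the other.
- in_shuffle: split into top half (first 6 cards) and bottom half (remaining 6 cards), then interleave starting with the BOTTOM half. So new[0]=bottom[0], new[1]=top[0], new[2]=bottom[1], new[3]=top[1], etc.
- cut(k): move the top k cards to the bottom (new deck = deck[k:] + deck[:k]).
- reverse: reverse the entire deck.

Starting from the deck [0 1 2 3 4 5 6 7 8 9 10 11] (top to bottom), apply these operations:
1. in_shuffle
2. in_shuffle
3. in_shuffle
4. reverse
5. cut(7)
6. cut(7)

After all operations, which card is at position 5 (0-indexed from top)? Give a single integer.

After op 1 (in_shuffle): [6 0 7 1 8 2 9 3 10 4 11 5]
After op 2 (in_shuffle): [9 6 3 0 10 7 4 1 11 8 5 2]
After op 3 (in_shuffle): [4 9 1 6 11 3 8 0 5 10 2 7]
After op 4 (reverse): [7 2 10 5 0 8 3 11 6 1 9 4]
After op 5 (cut(7)): [11 6 1 9 4 7 2 10 5 0 8 3]
After op 6 (cut(7)): [10 5 0 8 3 11 6 1 9 4 7 2]
Position 5: card 11.

Answer: 11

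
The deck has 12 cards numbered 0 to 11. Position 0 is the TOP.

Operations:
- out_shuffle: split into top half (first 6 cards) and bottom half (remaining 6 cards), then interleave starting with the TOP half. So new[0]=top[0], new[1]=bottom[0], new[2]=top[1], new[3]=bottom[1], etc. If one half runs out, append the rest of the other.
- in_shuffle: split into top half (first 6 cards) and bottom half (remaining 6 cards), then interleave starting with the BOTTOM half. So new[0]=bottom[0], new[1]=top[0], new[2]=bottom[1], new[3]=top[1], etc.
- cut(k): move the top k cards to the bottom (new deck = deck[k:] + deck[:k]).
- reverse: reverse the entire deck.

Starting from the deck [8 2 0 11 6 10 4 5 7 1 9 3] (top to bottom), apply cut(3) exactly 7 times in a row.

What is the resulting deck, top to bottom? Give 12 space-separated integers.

After op 1 (cut(3)): [11 6 10 4 5 7 1 9 3 8 2 0]
After op 2 (cut(3)): [4 5 7 1 9 3 8 2 0 11 6 10]
After op 3 (cut(3)): [1 9 3 8 2 0 11 6 10 4 5 7]
After op 4 (cut(3)): [8 2 0 11 6 10 4 5 7 1 9 3]
After op 5 (cut(3)): [11 6 10 4 5 7 1 9 3 8 2 0]
After op 6 (cut(3)): [4 5 7 1 9 3 8 2 0 11 6 10]
After op 7 (cut(3)): [1 9 3 8 2 0 11 6 10 4 5 7]

Answer: 1 9 3 8 2 0 11 6 10 4 5 7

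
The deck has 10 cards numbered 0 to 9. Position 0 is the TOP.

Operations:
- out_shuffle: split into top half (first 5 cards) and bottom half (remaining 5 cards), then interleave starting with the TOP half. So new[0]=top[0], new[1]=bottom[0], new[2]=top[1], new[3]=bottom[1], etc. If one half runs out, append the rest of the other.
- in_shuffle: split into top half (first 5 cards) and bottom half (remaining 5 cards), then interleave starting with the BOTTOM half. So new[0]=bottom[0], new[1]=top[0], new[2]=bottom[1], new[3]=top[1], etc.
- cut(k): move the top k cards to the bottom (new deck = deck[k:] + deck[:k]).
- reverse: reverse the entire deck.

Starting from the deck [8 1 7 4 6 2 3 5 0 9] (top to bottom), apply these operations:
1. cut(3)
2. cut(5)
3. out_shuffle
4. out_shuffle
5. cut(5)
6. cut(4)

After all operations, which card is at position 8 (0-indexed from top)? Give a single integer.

Answer: 7

Derivation:
After op 1 (cut(3)): [4 6 2 3 5 0 9 8 1 7]
After op 2 (cut(5)): [0 9 8 1 7 4 6 2 3 5]
After op 3 (out_shuffle): [0 4 9 6 8 2 1 3 7 5]
After op 4 (out_shuffle): [0 2 4 1 9 3 6 7 8 5]
After op 5 (cut(5)): [3 6 7 8 5 0 2 4 1 9]
After op 6 (cut(4)): [5 0 2 4 1 9 3 6 7 8]
Position 8: card 7.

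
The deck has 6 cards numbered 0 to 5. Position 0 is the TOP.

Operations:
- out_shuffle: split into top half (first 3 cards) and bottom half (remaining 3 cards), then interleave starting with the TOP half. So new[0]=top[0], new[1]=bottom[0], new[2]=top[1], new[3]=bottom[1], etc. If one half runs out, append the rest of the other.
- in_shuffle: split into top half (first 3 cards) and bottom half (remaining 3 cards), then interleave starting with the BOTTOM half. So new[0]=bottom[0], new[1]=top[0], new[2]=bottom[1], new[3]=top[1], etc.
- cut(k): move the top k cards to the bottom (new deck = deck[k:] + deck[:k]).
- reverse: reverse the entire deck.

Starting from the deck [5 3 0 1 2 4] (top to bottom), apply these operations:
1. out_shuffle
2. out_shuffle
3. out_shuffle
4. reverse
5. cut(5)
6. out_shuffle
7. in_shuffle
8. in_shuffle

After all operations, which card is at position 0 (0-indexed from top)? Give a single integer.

After op 1 (out_shuffle): [5 1 3 2 0 4]
After op 2 (out_shuffle): [5 2 1 0 3 4]
After op 3 (out_shuffle): [5 0 2 3 1 4]
After op 4 (reverse): [4 1 3 2 0 5]
After op 5 (cut(5)): [5 4 1 3 2 0]
After op 6 (out_shuffle): [5 3 4 2 1 0]
After op 7 (in_shuffle): [2 5 1 3 0 4]
After op 8 (in_shuffle): [3 2 0 5 4 1]
Position 0: card 3.

Answer: 3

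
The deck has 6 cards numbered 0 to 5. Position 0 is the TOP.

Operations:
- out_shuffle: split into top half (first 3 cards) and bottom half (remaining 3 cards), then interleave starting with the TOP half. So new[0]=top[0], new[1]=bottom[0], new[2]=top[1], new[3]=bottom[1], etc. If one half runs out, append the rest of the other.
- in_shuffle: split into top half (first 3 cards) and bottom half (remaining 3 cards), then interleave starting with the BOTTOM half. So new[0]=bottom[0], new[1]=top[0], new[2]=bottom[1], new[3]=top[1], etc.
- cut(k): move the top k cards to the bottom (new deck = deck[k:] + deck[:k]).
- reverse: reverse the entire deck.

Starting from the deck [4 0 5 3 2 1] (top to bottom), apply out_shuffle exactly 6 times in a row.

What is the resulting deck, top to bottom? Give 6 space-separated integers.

After op 1 (out_shuffle): [4 3 0 2 5 1]
After op 2 (out_shuffle): [4 2 3 5 0 1]
After op 3 (out_shuffle): [4 5 2 0 3 1]
After op 4 (out_shuffle): [4 0 5 3 2 1]
After op 5 (out_shuffle): [4 3 0 2 5 1]
After op 6 (out_shuffle): [4 2 3 5 0 1]

Answer: 4 2 3 5 0 1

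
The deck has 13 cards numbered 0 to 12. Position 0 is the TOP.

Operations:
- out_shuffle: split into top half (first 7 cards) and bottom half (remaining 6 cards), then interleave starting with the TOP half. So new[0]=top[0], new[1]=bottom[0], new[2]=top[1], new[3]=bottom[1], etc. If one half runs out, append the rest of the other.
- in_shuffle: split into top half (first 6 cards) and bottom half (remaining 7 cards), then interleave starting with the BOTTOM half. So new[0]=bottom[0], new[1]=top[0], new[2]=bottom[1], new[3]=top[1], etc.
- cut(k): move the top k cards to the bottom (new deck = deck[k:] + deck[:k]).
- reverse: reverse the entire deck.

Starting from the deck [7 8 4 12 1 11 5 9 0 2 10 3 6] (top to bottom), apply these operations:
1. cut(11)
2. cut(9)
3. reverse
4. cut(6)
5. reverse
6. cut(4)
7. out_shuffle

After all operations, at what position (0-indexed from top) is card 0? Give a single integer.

After op 1 (cut(11)): [3 6 7 8 4 12 1 11 5 9 0 2 10]
After op 2 (cut(9)): [9 0 2 10 3 6 7 8 4 12 1 11 5]
After op 3 (reverse): [5 11 1 12 4 8 7 6 3 10 2 0 9]
After op 4 (cut(6)): [7 6 3 10 2 0 9 5 11 1 12 4 8]
After op 5 (reverse): [8 4 12 1 11 5 9 0 2 10 3 6 7]
After op 6 (cut(4)): [11 5 9 0 2 10 3 6 7 8 4 12 1]
After op 7 (out_shuffle): [11 6 5 7 9 8 0 4 2 12 10 1 3]
Card 0 is at position 6.

Answer: 6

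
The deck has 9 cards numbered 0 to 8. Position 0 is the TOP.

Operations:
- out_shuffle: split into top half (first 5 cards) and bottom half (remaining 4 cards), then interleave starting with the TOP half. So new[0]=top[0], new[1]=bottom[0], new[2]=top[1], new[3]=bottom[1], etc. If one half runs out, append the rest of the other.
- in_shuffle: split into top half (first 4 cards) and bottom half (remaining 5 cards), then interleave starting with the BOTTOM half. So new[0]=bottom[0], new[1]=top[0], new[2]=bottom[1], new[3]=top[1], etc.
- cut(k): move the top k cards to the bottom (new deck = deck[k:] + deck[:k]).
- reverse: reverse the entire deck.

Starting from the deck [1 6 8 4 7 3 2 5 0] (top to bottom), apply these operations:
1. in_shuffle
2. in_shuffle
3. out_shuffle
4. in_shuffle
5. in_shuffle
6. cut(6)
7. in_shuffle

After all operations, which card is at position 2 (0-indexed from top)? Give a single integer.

After op 1 (in_shuffle): [7 1 3 6 2 8 5 4 0]
After op 2 (in_shuffle): [2 7 8 1 5 3 4 6 0]
After op 3 (out_shuffle): [2 3 7 4 8 6 1 0 5]
After op 4 (in_shuffle): [8 2 6 3 1 7 0 4 5]
After op 5 (in_shuffle): [1 8 7 2 0 6 4 3 5]
After op 6 (cut(6)): [4 3 5 1 8 7 2 0 6]
After op 7 (in_shuffle): [8 4 7 3 2 5 0 1 6]
Position 2: card 7.

Answer: 7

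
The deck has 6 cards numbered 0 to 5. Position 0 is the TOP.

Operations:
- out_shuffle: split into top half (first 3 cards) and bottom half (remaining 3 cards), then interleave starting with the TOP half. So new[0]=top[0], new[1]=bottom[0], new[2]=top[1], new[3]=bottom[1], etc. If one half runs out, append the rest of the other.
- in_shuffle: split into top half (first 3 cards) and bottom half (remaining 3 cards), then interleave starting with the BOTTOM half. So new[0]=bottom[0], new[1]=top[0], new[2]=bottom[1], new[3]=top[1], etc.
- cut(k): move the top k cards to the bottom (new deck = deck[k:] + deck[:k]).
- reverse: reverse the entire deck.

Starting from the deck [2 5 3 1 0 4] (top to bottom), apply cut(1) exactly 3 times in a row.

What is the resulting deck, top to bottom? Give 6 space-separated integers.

Answer: 1 0 4 2 5 3

Derivation:
After op 1 (cut(1)): [5 3 1 0 4 2]
After op 2 (cut(1)): [3 1 0 4 2 5]
After op 3 (cut(1)): [1 0 4 2 5 3]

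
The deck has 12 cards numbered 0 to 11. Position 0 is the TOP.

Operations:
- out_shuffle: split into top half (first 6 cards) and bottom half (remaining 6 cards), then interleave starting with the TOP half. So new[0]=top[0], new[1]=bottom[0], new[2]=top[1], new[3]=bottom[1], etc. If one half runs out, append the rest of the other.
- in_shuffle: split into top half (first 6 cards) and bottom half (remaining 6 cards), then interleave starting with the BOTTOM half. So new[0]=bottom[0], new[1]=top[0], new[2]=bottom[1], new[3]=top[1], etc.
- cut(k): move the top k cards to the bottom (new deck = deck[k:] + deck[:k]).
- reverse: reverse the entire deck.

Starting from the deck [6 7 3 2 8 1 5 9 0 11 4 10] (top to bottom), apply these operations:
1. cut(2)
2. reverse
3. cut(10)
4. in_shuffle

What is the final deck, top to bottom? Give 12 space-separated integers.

After op 1 (cut(2)): [3 2 8 1 5 9 0 11 4 10 6 7]
After op 2 (reverse): [7 6 10 4 11 0 9 5 1 8 2 3]
After op 3 (cut(10)): [2 3 7 6 10 4 11 0 9 5 1 8]
After op 4 (in_shuffle): [11 2 0 3 9 7 5 6 1 10 8 4]

Answer: 11 2 0 3 9 7 5 6 1 10 8 4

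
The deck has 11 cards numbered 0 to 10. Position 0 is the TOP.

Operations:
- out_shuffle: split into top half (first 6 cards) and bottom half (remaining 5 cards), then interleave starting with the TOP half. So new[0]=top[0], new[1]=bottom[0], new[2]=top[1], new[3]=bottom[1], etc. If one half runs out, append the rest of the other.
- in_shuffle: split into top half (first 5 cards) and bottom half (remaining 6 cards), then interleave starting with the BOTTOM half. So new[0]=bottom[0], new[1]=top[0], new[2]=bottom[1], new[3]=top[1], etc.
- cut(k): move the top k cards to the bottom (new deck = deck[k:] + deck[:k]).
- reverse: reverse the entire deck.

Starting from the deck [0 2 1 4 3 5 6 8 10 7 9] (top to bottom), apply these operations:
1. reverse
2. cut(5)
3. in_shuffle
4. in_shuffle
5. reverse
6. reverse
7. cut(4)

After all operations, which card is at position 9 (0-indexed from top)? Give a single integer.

After op 1 (reverse): [9 7 10 8 6 5 3 4 1 2 0]
After op 2 (cut(5)): [5 3 4 1 2 0 9 7 10 8 6]
After op 3 (in_shuffle): [0 5 9 3 7 4 10 1 8 2 6]
After op 4 (in_shuffle): [4 0 10 5 1 9 8 3 2 7 6]
After op 5 (reverse): [6 7 2 3 8 9 1 5 10 0 4]
After op 6 (reverse): [4 0 10 5 1 9 8 3 2 7 6]
After op 7 (cut(4)): [1 9 8 3 2 7 6 4 0 10 5]
Position 9: card 10.

Answer: 10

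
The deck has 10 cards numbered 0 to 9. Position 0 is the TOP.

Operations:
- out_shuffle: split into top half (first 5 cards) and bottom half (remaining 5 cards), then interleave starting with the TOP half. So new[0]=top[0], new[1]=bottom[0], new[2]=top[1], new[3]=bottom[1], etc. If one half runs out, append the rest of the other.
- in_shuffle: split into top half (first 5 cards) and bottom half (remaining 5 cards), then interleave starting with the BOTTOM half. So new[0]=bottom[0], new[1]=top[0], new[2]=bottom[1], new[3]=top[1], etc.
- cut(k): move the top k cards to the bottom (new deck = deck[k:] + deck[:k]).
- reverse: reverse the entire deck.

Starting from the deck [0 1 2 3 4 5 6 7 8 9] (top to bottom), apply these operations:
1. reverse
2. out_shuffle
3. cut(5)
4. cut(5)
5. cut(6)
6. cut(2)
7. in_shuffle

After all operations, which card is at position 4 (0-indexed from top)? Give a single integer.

Answer: 2

Derivation:
After op 1 (reverse): [9 8 7 6 5 4 3 2 1 0]
After op 2 (out_shuffle): [9 4 8 3 7 2 6 1 5 0]
After op 3 (cut(5)): [2 6 1 5 0 9 4 8 3 7]
After op 4 (cut(5)): [9 4 8 3 7 2 6 1 5 0]
After op 5 (cut(6)): [6 1 5 0 9 4 8 3 7 2]
After op 6 (cut(2)): [5 0 9 4 8 3 7 2 6 1]
After op 7 (in_shuffle): [3 5 7 0 2 9 6 4 1 8]
Position 4: card 2.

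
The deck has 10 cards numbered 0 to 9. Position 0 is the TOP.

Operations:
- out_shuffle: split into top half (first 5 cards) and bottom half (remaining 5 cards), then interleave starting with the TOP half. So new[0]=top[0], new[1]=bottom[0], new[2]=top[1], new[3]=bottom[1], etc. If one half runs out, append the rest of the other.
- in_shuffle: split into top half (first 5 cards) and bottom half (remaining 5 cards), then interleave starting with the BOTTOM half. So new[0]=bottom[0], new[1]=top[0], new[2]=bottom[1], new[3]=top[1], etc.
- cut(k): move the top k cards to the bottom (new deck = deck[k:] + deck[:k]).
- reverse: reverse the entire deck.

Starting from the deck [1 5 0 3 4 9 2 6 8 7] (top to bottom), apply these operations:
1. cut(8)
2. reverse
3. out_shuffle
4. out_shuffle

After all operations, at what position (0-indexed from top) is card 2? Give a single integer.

Answer: 4

Derivation:
After op 1 (cut(8)): [8 7 1 5 0 3 4 9 2 6]
After op 2 (reverse): [6 2 9 4 3 0 5 1 7 8]
After op 3 (out_shuffle): [6 0 2 5 9 1 4 7 3 8]
After op 4 (out_shuffle): [6 1 0 4 2 7 5 3 9 8]
Card 2 is at position 4.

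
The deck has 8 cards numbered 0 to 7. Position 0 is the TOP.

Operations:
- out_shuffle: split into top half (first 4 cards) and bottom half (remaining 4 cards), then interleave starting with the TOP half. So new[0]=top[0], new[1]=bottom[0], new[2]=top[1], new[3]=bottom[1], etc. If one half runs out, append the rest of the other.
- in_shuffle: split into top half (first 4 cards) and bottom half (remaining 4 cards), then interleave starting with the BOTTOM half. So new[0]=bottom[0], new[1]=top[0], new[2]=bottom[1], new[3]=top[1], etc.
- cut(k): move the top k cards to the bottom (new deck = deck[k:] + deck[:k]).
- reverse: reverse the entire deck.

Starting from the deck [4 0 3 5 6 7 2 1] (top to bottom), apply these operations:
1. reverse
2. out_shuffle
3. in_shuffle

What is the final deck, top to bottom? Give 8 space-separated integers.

Answer: 7 1 0 5 6 2 4 3

Derivation:
After op 1 (reverse): [1 2 7 6 5 3 0 4]
After op 2 (out_shuffle): [1 5 2 3 7 0 6 4]
After op 3 (in_shuffle): [7 1 0 5 6 2 4 3]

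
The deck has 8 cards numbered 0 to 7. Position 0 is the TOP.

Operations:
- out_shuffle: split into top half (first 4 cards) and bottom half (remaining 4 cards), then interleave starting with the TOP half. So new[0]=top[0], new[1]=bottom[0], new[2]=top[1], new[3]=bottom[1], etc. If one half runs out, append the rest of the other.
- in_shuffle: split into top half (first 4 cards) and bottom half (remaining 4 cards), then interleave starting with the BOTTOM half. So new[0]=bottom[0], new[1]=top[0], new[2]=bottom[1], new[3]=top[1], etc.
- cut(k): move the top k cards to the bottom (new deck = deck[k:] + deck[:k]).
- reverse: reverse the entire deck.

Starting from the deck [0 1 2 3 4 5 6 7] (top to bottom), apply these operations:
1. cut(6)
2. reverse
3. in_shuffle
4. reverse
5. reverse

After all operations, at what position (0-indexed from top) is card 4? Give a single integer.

Answer: 3

Derivation:
After op 1 (cut(6)): [6 7 0 1 2 3 4 5]
After op 2 (reverse): [5 4 3 2 1 0 7 6]
After op 3 (in_shuffle): [1 5 0 4 7 3 6 2]
After op 4 (reverse): [2 6 3 7 4 0 5 1]
After op 5 (reverse): [1 5 0 4 7 3 6 2]
Card 4 is at position 3.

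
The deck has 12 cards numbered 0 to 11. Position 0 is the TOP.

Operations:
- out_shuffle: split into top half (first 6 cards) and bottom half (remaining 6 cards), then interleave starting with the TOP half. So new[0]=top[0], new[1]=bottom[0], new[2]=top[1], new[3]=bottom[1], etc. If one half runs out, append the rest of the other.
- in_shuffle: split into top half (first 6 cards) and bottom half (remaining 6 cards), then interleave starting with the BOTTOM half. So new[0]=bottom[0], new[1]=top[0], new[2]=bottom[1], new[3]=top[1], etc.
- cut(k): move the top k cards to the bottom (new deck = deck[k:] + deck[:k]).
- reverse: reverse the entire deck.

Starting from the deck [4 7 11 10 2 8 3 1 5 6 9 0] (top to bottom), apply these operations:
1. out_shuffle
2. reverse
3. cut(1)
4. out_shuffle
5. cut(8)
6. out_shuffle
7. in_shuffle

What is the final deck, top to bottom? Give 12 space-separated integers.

After op 1 (out_shuffle): [4 3 7 1 11 5 10 6 2 9 8 0]
After op 2 (reverse): [0 8 9 2 6 10 5 11 1 7 3 4]
After op 3 (cut(1)): [8 9 2 6 10 5 11 1 7 3 4 0]
After op 4 (out_shuffle): [8 11 9 1 2 7 6 3 10 4 5 0]
After op 5 (cut(8)): [10 4 5 0 8 11 9 1 2 7 6 3]
After op 6 (out_shuffle): [10 9 4 1 5 2 0 7 8 6 11 3]
After op 7 (in_shuffle): [0 10 7 9 8 4 6 1 11 5 3 2]

Answer: 0 10 7 9 8 4 6 1 11 5 3 2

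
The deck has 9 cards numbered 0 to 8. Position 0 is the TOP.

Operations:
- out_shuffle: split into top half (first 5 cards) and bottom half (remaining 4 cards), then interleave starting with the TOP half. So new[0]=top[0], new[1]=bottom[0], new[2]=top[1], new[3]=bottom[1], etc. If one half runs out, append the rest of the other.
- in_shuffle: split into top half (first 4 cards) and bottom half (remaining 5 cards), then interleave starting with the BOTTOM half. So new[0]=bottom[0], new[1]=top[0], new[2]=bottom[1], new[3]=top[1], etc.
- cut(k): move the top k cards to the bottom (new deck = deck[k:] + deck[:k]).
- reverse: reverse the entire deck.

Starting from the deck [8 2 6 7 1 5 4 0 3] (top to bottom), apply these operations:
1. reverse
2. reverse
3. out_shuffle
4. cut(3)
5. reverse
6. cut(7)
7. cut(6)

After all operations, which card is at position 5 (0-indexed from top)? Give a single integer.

Answer: 2

Derivation:
After op 1 (reverse): [3 0 4 5 1 7 6 2 8]
After op 2 (reverse): [8 2 6 7 1 5 4 0 3]
After op 3 (out_shuffle): [8 5 2 4 6 0 7 3 1]
After op 4 (cut(3)): [4 6 0 7 3 1 8 5 2]
After op 5 (reverse): [2 5 8 1 3 7 0 6 4]
After op 6 (cut(7)): [6 4 2 5 8 1 3 7 0]
After op 7 (cut(6)): [3 7 0 6 4 2 5 8 1]
Position 5: card 2.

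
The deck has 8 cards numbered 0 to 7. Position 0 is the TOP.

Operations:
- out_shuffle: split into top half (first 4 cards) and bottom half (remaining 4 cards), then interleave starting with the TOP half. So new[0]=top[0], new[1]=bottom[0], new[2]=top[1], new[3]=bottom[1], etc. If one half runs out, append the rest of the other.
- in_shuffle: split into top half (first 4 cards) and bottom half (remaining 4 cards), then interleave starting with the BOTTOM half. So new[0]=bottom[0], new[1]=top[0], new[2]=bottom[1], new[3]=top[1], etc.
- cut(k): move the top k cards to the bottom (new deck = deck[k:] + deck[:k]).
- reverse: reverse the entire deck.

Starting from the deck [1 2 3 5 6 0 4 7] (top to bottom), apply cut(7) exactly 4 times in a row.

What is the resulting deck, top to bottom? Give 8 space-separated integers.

Answer: 6 0 4 7 1 2 3 5

Derivation:
After op 1 (cut(7)): [7 1 2 3 5 6 0 4]
After op 2 (cut(7)): [4 7 1 2 3 5 6 0]
After op 3 (cut(7)): [0 4 7 1 2 3 5 6]
After op 4 (cut(7)): [6 0 4 7 1 2 3 5]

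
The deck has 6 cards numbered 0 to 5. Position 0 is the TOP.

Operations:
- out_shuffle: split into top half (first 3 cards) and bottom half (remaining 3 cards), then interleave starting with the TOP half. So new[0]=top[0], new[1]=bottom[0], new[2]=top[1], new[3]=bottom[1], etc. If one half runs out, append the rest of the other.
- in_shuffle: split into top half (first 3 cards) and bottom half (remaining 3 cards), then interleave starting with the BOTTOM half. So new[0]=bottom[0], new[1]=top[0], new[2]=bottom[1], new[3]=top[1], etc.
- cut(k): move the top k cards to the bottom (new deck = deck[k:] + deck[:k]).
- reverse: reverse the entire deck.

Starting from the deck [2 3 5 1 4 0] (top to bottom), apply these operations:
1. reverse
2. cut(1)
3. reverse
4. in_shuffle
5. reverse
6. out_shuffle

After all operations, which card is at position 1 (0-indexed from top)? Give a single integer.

After op 1 (reverse): [0 4 1 5 3 2]
After op 2 (cut(1)): [4 1 5 3 2 0]
After op 3 (reverse): [0 2 3 5 1 4]
After op 4 (in_shuffle): [5 0 1 2 4 3]
After op 5 (reverse): [3 4 2 1 0 5]
After op 6 (out_shuffle): [3 1 4 0 2 5]
Position 1: card 1.

Answer: 1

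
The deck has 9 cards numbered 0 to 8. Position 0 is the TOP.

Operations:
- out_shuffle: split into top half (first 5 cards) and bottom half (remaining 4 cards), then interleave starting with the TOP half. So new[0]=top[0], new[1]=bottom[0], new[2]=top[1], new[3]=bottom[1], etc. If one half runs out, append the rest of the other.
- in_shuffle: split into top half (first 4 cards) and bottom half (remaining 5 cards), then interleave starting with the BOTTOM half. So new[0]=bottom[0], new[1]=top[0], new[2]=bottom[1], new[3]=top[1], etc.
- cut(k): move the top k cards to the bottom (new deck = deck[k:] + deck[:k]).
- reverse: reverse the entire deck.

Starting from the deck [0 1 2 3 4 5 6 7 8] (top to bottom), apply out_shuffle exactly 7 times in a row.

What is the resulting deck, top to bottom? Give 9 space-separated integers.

Answer: 0 5 1 6 2 7 3 8 4

Derivation:
After op 1 (out_shuffle): [0 5 1 6 2 7 3 8 4]
After op 2 (out_shuffle): [0 7 5 3 1 8 6 4 2]
After op 3 (out_shuffle): [0 8 7 6 5 4 3 2 1]
After op 4 (out_shuffle): [0 4 8 3 7 2 6 1 5]
After op 5 (out_shuffle): [0 2 4 6 8 1 3 5 7]
After op 6 (out_shuffle): [0 1 2 3 4 5 6 7 8]
After op 7 (out_shuffle): [0 5 1 6 2 7 3 8 4]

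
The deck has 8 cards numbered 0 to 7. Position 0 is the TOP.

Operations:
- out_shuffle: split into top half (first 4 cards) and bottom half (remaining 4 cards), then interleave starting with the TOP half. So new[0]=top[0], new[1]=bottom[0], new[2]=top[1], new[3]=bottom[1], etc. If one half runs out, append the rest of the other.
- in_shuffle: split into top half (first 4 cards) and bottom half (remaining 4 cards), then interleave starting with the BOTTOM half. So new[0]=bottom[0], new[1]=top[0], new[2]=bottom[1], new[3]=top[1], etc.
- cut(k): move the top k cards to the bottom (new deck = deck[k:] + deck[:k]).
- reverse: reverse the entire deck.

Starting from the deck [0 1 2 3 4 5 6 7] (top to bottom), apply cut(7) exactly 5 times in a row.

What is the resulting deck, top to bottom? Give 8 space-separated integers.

After op 1 (cut(7)): [7 0 1 2 3 4 5 6]
After op 2 (cut(7)): [6 7 0 1 2 3 4 5]
After op 3 (cut(7)): [5 6 7 0 1 2 3 4]
After op 4 (cut(7)): [4 5 6 7 0 1 2 3]
After op 5 (cut(7)): [3 4 5 6 7 0 1 2]

Answer: 3 4 5 6 7 0 1 2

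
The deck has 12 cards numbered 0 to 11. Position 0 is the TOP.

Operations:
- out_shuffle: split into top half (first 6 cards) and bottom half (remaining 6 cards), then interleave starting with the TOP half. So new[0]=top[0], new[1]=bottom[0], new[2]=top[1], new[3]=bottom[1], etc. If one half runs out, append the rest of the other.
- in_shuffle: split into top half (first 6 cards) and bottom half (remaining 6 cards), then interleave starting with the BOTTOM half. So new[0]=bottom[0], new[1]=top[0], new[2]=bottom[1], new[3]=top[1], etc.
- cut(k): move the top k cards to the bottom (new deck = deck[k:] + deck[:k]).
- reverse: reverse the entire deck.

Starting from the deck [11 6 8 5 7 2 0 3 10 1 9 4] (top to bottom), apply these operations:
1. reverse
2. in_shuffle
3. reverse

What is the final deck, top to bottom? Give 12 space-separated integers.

After op 1 (reverse): [4 9 1 10 3 0 2 7 5 8 6 11]
After op 2 (in_shuffle): [2 4 7 9 5 1 8 10 6 3 11 0]
After op 3 (reverse): [0 11 3 6 10 8 1 5 9 7 4 2]

Answer: 0 11 3 6 10 8 1 5 9 7 4 2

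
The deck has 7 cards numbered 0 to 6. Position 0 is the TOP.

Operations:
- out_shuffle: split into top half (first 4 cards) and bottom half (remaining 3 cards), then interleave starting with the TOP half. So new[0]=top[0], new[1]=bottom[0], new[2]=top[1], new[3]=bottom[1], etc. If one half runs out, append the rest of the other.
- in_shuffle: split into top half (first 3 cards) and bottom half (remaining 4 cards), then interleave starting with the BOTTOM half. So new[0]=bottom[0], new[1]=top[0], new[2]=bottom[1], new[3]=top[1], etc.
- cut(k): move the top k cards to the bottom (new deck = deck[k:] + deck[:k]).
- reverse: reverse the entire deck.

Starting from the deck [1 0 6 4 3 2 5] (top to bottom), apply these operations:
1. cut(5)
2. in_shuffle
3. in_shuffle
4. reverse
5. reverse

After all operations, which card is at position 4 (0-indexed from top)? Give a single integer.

Answer: 1

Derivation:
After op 1 (cut(5)): [2 5 1 0 6 4 3]
After op 2 (in_shuffle): [0 2 6 5 4 1 3]
After op 3 (in_shuffle): [5 0 4 2 1 6 3]
After op 4 (reverse): [3 6 1 2 4 0 5]
After op 5 (reverse): [5 0 4 2 1 6 3]
Position 4: card 1.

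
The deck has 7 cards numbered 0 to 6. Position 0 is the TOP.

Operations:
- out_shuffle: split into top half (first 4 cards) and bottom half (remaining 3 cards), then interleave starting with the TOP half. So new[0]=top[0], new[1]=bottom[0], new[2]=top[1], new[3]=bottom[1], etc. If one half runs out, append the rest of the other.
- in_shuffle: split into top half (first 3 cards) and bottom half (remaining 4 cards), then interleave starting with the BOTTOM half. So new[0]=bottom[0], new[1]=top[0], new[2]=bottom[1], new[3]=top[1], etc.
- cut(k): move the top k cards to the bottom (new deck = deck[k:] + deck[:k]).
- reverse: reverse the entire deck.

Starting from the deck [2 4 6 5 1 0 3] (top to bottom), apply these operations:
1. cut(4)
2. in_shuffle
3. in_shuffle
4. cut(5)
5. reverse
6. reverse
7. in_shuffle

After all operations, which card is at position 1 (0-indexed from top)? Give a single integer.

Answer: 4

Derivation:
After op 1 (cut(4)): [1 0 3 2 4 6 5]
After op 2 (in_shuffle): [2 1 4 0 6 3 5]
After op 3 (in_shuffle): [0 2 6 1 3 4 5]
After op 4 (cut(5)): [4 5 0 2 6 1 3]
After op 5 (reverse): [3 1 6 2 0 5 4]
After op 6 (reverse): [4 5 0 2 6 1 3]
After op 7 (in_shuffle): [2 4 6 5 1 0 3]
Position 1: card 4.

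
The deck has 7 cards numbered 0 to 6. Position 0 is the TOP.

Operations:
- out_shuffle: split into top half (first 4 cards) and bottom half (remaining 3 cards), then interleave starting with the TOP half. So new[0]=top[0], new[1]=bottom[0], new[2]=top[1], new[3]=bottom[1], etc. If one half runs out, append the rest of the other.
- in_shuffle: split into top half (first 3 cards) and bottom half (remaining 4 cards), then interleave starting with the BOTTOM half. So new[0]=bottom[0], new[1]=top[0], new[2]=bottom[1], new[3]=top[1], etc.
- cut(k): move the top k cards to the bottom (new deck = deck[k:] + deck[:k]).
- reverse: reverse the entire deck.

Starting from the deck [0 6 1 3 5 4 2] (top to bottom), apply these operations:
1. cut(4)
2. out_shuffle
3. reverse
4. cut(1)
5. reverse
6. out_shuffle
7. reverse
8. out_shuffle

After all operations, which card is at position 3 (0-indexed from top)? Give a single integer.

Answer: 1

Derivation:
After op 1 (cut(4)): [5 4 2 0 6 1 3]
After op 2 (out_shuffle): [5 6 4 1 2 3 0]
After op 3 (reverse): [0 3 2 1 4 6 5]
After op 4 (cut(1)): [3 2 1 4 6 5 0]
After op 5 (reverse): [0 5 6 4 1 2 3]
After op 6 (out_shuffle): [0 1 5 2 6 3 4]
After op 7 (reverse): [4 3 6 2 5 1 0]
After op 8 (out_shuffle): [4 5 3 1 6 0 2]
Position 3: card 1.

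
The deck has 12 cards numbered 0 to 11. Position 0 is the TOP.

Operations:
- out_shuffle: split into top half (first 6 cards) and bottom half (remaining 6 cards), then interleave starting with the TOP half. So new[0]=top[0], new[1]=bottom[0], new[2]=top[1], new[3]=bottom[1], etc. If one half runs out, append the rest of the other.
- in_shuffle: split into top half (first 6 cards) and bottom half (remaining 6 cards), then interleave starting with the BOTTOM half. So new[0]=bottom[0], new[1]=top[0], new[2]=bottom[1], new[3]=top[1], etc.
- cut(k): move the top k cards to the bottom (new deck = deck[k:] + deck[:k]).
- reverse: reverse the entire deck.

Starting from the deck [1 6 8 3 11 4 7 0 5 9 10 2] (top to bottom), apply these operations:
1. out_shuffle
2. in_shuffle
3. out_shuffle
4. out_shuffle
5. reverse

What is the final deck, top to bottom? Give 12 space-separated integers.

Answer: 5 4 6 9 2 0 11 1 8 10 7 3

Derivation:
After op 1 (out_shuffle): [1 7 6 0 8 5 3 9 11 10 4 2]
After op 2 (in_shuffle): [3 1 9 7 11 6 10 0 4 8 2 5]
After op 3 (out_shuffle): [3 10 1 0 9 4 7 8 11 2 6 5]
After op 4 (out_shuffle): [3 7 10 8 1 11 0 2 9 6 4 5]
After op 5 (reverse): [5 4 6 9 2 0 11 1 8 10 7 3]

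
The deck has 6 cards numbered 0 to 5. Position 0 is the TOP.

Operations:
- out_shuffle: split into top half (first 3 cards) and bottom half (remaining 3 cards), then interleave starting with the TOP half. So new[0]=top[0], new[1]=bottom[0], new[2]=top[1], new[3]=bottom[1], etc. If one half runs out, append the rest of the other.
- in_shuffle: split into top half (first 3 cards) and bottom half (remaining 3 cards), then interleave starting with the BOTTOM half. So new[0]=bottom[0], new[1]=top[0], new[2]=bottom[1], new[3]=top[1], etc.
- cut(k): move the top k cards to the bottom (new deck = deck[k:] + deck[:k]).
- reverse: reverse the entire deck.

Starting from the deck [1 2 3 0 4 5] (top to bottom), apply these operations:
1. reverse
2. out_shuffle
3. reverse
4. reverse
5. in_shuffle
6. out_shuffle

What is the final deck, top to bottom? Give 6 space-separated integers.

Answer: 2 3 5 1 0 4

Derivation:
After op 1 (reverse): [5 4 0 3 2 1]
After op 2 (out_shuffle): [5 3 4 2 0 1]
After op 3 (reverse): [1 0 2 4 3 5]
After op 4 (reverse): [5 3 4 2 0 1]
After op 5 (in_shuffle): [2 5 0 3 1 4]
After op 6 (out_shuffle): [2 3 5 1 0 4]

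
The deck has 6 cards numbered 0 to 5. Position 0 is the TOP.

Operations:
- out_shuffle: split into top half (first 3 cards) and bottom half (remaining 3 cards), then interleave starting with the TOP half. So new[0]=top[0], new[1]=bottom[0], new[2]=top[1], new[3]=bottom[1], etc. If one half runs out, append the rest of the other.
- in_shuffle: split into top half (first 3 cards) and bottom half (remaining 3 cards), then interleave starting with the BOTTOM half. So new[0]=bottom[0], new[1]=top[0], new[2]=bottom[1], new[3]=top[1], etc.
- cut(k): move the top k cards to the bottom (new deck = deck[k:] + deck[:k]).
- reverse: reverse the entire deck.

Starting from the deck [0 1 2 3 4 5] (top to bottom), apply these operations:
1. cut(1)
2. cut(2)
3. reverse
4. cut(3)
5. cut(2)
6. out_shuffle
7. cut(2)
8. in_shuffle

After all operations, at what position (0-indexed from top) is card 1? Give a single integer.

Answer: 5

Derivation:
After op 1 (cut(1)): [1 2 3 4 5 0]
After op 2 (cut(2)): [3 4 5 0 1 2]
After op 3 (reverse): [2 1 0 5 4 3]
After op 4 (cut(3)): [5 4 3 2 1 0]
After op 5 (cut(2)): [3 2 1 0 5 4]
After op 6 (out_shuffle): [3 0 2 5 1 4]
After op 7 (cut(2)): [2 5 1 4 3 0]
After op 8 (in_shuffle): [4 2 3 5 0 1]
Card 1 is at position 5.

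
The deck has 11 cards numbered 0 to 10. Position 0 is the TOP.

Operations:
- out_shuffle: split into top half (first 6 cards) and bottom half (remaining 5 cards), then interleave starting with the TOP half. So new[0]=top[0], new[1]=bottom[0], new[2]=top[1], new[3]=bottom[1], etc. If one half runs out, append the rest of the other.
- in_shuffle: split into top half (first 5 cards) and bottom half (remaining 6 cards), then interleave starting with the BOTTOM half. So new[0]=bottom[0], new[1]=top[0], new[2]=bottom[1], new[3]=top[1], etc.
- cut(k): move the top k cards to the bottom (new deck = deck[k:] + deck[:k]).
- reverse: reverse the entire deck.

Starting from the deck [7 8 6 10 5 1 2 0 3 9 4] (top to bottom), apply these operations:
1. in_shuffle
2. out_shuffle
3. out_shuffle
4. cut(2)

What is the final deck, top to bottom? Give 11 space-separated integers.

After op 1 (in_shuffle): [1 7 2 8 0 6 3 10 9 5 4]
After op 2 (out_shuffle): [1 3 7 10 2 9 8 5 0 4 6]
After op 3 (out_shuffle): [1 8 3 5 7 0 10 4 2 6 9]
After op 4 (cut(2)): [3 5 7 0 10 4 2 6 9 1 8]

Answer: 3 5 7 0 10 4 2 6 9 1 8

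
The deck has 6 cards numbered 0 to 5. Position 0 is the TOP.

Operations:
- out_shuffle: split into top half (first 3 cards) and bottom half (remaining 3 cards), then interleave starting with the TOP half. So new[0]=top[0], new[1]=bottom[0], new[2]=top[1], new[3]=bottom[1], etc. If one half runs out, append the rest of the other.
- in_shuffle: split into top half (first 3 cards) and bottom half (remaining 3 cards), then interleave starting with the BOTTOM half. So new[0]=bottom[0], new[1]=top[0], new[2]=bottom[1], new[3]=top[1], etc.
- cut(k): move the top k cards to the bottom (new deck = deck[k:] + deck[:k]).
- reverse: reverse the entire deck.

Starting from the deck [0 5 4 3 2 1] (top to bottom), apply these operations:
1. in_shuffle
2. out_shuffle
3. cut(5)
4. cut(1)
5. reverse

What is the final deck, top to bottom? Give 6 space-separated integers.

After op 1 (in_shuffle): [3 0 2 5 1 4]
After op 2 (out_shuffle): [3 5 0 1 2 4]
After op 3 (cut(5)): [4 3 5 0 1 2]
After op 4 (cut(1)): [3 5 0 1 2 4]
After op 5 (reverse): [4 2 1 0 5 3]

Answer: 4 2 1 0 5 3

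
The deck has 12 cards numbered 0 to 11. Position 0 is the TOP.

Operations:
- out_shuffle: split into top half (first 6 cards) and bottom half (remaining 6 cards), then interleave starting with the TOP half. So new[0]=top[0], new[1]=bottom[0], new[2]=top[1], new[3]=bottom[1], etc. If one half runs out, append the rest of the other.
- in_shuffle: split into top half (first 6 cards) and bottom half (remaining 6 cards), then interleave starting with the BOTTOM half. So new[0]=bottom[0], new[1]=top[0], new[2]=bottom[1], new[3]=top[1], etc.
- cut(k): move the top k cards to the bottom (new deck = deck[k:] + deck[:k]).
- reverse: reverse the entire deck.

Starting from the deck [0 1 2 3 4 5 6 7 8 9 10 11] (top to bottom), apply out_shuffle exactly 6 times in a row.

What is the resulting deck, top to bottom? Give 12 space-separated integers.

After op 1 (out_shuffle): [0 6 1 7 2 8 3 9 4 10 5 11]
After op 2 (out_shuffle): [0 3 6 9 1 4 7 10 2 5 8 11]
After op 3 (out_shuffle): [0 7 3 10 6 2 9 5 1 8 4 11]
After op 4 (out_shuffle): [0 9 7 5 3 1 10 8 6 4 2 11]
After op 5 (out_shuffle): [0 10 9 8 7 6 5 4 3 2 1 11]
After op 6 (out_shuffle): [0 5 10 4 9 3 8 2 7 1 6 11]

Answer: 0 5 10 4 9 3 8 2 7 1 6 11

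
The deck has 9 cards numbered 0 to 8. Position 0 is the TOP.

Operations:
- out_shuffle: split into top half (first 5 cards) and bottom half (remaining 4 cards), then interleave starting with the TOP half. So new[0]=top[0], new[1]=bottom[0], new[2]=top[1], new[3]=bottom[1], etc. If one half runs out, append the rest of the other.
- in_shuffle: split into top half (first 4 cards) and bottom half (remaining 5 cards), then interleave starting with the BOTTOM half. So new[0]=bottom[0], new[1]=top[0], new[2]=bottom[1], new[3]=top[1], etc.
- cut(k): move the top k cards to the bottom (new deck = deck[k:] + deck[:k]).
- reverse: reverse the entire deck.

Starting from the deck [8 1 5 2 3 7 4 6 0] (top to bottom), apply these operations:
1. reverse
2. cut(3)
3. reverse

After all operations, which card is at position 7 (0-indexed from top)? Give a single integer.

After op 1 (reverse): [0 6 4 7 3 2 5 1 8]
After op 2 (cut(3)): [7 3 2 5 1 8 0 6 4]
After op 3 (reverse): [4 6 0 8 1 5 2 3 7]
Position 7: card 3.

Answer: 3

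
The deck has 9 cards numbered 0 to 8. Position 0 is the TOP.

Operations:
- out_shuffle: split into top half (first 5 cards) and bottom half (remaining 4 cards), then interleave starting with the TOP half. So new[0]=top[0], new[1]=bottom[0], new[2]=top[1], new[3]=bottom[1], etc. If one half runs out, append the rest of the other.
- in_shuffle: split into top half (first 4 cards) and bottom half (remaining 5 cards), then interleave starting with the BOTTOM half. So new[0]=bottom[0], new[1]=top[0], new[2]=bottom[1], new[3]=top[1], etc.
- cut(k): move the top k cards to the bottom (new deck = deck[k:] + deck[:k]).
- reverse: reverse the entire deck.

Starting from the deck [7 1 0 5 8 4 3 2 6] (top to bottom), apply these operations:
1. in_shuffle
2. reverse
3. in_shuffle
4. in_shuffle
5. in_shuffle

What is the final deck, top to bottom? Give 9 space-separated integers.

After op 1 (in_shuffle): [8 7 4 1 3 0 2 5 6]
After op 2 (reverse): [6 5 2 0 3 1 4 7 8]
After op 3 (in_shuffle): [3 6 1 5 4 2 7 0 8]
After op 4 (in_shuffle): [4 3 2 6 7 1 0 5 8]
After op 5 (in_shuffle): [7 4 1 3 0 2 5 6 8]

Answer: 7 4 1 3 0 2 5 6 8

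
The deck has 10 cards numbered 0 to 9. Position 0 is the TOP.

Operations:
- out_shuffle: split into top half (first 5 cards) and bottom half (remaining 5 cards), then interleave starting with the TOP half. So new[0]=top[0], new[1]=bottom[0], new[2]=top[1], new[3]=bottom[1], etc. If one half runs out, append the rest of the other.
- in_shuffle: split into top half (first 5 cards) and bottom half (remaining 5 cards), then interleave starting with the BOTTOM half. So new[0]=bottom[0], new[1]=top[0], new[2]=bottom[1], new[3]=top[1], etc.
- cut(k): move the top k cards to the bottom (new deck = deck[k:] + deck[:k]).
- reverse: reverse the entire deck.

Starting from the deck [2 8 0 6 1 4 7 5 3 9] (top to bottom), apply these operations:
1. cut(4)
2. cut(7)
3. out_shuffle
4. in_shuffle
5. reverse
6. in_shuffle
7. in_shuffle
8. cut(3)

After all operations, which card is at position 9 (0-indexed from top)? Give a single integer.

Answer: 8

Derivation:
After op 1 (cut(4)): [1 4 7 5 3 9 2 8 0 6]
After op 2 (cut(7)): [8 0 6 1 4 7 5 3 9 2]
After op 3 (out_shuffle): [8 7 0 5 6 3 1 9 4 2]
After op 4 (in_shuffle): [3 8 1 7 9 0 4 5 2 6]
After op 5 (reverse): [6 2 5 4 0 9 7 1 8 3]
After op 6 (in_shuffle): [9 6 7 2 1 5 8 4 3 0]
After op 7 (in_shuffle): [5 9 8 6 4 7 3 2 0 1]
After op 8 (cut(3)): [6 4 7 3 2 0 1 5 9 8]
Position 9: card 8.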